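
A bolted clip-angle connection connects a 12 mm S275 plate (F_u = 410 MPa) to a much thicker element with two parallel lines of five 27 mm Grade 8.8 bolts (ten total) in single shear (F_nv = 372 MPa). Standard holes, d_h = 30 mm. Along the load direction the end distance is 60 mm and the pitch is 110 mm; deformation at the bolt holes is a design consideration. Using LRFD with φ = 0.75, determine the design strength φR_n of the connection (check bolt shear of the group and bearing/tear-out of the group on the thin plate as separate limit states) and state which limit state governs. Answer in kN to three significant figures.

Bolt shear: A_b = π·27²/4 = 572.6 mm²; R_n = 372 × 572.6 × 10 × 1 / 1000 = 2130 kN → 0.75 × 2130 = 1600 kN.
Bearing (1.2 l_c t F_u ≤ 2.4 d t F_u): upper limit = 2.4·27·12·410 / 1000 = 318.8 kN.
  Edge l_c = 60 − 30/2 = 45 → r_n = 265.7 kN; interior l_c = 110 − 30 = 80 → r_n = 318.8 kN.
  R_n,bearing = 2·265.7 + 8·318.8 = 3082 kN → 0.75 × 3082 = 2310 kN.
Bolt shear governs: 1600 kN.

1600 kN (bolt shear governs)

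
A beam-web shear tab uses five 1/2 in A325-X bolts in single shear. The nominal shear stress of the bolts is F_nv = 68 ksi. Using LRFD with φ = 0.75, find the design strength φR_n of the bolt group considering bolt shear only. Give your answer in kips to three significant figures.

A_b = π × 0.5² / 4 = 0.1963 in².
R_n = F_nv · A_b · n · n_s = 68 × 0.1963 × 5 × 1 = 66.76 kips.
Design strength φR_n = 0.75 × 66.76 = 50.1 kips.

50.1 kips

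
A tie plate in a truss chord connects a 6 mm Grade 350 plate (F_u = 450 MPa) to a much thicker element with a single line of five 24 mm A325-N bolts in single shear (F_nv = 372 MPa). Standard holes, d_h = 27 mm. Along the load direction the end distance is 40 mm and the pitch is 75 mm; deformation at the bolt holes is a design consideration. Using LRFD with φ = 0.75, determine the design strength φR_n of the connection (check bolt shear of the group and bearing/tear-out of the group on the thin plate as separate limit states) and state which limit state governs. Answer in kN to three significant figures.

531 kN (bearing governs)

Bolt shear: A_b = π·24²/4 = 452.4 mm²; R_n = 372 × 452.4 × 5 × 1 / 1000 = 841.4 kN → 0.75 × 841.4 = 631 kN.
Bearing (1.2 l_c t F_u ≤ 2.4 d t F_u): upper limit = 2.4·24·6·450 / 1000 = 155.5 kN.
  Edge l_c = 40 − 27/2 = 26.5 → r_n = 85.86 kN; interior l_c = 75 − 27 = 48 → r_n = 155.5 kN.
  R_n,bearing = 1·85.86 + 4·155.5 = 707.9 kN → 0.75 × 707.9 = 531 kN.
Bearing governs: 531 kN.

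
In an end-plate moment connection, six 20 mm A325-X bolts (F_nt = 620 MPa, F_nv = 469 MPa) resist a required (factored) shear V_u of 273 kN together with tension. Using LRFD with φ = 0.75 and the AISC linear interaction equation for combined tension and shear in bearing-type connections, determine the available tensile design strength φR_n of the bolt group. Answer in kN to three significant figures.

779 kN

A_b = π·20²/4 = 314.2 mm²; f_rv = 273 × 1000 / (6 × 314.2) = 144.8 MPa.
F'_nt = 1.3 F_nt − (F_nt / φF_nv) f_rv = 1.3·620 − (620/(0.75·469))·144.8 = 550.7 MPa, capped at F_nt → F'_nt = 550.7 MPa.
R_n = F'_nt · A_b · n = 550.7 × 314.2 × 6 / 1000 = 1038 kN.
Design strength φR_n = 0.75 × 1038 = 779 kN.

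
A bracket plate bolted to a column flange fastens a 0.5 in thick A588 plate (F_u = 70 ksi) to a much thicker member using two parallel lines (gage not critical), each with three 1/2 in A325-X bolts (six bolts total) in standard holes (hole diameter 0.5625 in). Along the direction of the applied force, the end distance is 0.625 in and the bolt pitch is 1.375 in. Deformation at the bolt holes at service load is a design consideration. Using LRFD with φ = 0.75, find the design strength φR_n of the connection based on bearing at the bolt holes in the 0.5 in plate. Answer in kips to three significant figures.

124 kips

Per bolt r_n = 1.2 l_c t F_u ≤ 2.4 d t F_u; upper limit = 2.4 × 0.5 × 0.5 × 70 = 42 kips.
Edge bolt: l_c = 0.625 − 0.5625/2 = 0.3438 in → 1.2 × 0.3438 × 0.5 × 70 = 14.44 → r_n = 14.44 kips.
Interior bolts: l_c = 1.375 − 0.5625 = 0.8125 in → 1.2 × 0.8125 × 0.5 × 70 = 34.12 → r_n = 34.12 kips.
R_n = 2 × 14.44 + 4 × 34.12 = 165.4 kips.
Design strength φR_n = 0.75 × 165.4 = 124 kips.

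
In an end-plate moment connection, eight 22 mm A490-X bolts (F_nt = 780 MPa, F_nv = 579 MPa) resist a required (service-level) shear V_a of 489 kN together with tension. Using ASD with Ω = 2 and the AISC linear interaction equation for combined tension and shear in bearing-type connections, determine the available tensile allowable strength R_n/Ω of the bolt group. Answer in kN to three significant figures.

883 kN

A_b = π·22²/4 = 380.1 mm²; f_rv = 489 × 1000 / (8 × 380.1) = 160.8 MPa.
F'_nt = 1.3 F_nt − (Ω F_nt / F_nv) f_rv = 1.3·780 − (2·780/579)·160.8 = 580.8 MPa, capped at F_nt → F'_nt = 580.8 MPa.
R_n = F'_nt · A_b · n = 580.8 × 380.1 × 8 / 1000 = 1766 kN.
Allowable strength R_n/Ω = 1766 / 2 = 883 kN.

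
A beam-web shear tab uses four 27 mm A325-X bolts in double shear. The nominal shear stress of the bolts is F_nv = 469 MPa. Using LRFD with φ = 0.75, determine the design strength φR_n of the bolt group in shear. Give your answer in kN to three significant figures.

1610 kN

A_b = π × 27² / 4 = 572.6 mm².
R_n = F_nv · A_b · n · n_s = 469 × 572.6 × 4 × 2 / 1000 = 2148 kN.
Design strength φR_n = 0.75 × 2148 = 1610 kN.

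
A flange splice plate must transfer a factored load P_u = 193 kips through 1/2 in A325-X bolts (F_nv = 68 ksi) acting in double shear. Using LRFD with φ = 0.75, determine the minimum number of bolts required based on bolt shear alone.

10 bolts

A_b = π·0.5²/4 = 0.1963 in².
Per-bolt design strength φR_n = 0.75 × 68 × 0.1963 × 2 = 20.03 kips.
n ≥ 193 / 20.03 = 9.637 → use 10 bolts.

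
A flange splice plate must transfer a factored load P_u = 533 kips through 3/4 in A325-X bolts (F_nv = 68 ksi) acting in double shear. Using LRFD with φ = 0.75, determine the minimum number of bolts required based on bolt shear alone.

12 bolts

A_b = π·0.75²/4 = 0.4418 in².
Per-bolt design strength φR_n = 0.75 × 68 × 0.4418 × 2 = 45.06 kips.
n ≥ 533 / 45.06 = 11.83 → use 12 bolts.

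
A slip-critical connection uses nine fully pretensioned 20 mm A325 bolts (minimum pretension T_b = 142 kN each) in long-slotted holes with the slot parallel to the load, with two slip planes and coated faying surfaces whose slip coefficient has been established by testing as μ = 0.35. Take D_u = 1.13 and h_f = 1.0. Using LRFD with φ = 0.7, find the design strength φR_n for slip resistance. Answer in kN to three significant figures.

708 kN

R_n = μ · D_u · h_f · T_b · n_s · n_b = 0.35 × 1.13 × 1.0 × 142 × 2 × 9 = 1011 kN.
Design strength φR_n = 0.7 × 1011 = 708 kN.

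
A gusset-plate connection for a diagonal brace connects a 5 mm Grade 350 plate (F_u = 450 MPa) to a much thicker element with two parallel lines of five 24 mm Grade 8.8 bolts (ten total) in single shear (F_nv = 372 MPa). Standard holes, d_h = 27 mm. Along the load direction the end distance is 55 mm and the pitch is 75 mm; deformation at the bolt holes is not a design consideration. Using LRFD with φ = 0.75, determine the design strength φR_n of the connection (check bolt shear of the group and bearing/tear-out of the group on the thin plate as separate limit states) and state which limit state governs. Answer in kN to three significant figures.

1180 kN (bearing governs)

Bolt shear: A_b = π·24²/4 = 452.4 mm²; R_n = 372 × 452.4 × 10 × 1 / 1000 = 1683 kN → 0.75 × 1683 = 1260 kN.
Bearing (1.5 l_c t F_u ≤ 3.0 d t F_u): upper limit = 3.0·24·5·450 / 1000 = 162 kN.
  Edge l_c = 55 − 27/2 = 41.5 → r_n = 140.1 kN; interior l_c = 75 − 27 = 48 → r_n = 162 kN.
  R_n,bearing = 2·140.1 + 8·162 = 1576 kN → 0.75 × 1576 = 1180 kN.
Bearing governs: 1180 kN.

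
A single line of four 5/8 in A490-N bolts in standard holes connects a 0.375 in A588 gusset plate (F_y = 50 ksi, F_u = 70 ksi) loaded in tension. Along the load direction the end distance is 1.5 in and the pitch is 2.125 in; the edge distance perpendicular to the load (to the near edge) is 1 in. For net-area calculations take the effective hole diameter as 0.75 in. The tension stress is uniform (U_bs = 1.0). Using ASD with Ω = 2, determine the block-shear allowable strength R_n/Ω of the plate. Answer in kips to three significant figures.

Shear plane L_v = 1.5 + 3·2.125 = 7.875 in; A_gv = 7.875 × 0.375 = 2.953 in².
A_nv = (7.875 − 3.5·0.75) × 0.375 = 1.969 in².
A_nt = (1 − 0.5·0.75) × 0.375 = 0.2344 in².
0.6 F_u A_nv = 82.69 kips; 0.6 F_y A_gv = 88.59 kips → shear rupture governs the shear term.
R_n = 82.69 + 1.0 × 70 × 0.2344 = 99.09 kips.
Allowable strength R_n/Ω = 99.09 / 2 = 49.5 kips.

49.5 kips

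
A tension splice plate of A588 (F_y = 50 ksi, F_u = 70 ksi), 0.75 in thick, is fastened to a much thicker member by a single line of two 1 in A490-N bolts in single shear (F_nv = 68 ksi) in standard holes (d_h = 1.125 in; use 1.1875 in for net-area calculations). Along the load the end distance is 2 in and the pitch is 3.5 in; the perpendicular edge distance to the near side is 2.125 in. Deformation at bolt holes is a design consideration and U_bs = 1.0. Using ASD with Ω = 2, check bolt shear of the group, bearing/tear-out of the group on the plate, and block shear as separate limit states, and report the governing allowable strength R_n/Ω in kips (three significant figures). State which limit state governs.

Bolt shear: A_b = π·1²/4 = 0.7854 in²; R_n = 68 × 0.7854 × 2 × 1 = 106.8 kips → 106.8 / 2 = 53.4 kips.
Bearing: edge l_c = 1.438, r_n = 90.56 kips; interior l_c = 2.375, r_n = 126 kips; R_n = 90.56 + 1·126 = 216.6 kips → 108 kips.
Block shear: A_gv = 4.125, A_nv = 2.789, A_nt = 1.148 in²; R_n = min(0.6F_uA_nv, 0.6F_yA_gv) + U_bs·F_u·A_nt = 197.5 kips → 98.8 kips.
Bolt shear governs: 53.4 kips.

53.4 kips (bolt shear governs)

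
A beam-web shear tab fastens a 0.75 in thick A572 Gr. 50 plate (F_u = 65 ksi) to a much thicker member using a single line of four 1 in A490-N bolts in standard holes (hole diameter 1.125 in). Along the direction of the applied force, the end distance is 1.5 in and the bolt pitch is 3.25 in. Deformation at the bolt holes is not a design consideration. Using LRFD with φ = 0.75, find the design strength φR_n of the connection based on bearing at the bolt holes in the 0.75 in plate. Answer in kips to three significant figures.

Per bolt r_n = 1.5 l_c t F_u ≤ 3.0 d t F_u; upper limit = 3.0 × 1 × 0.75 × 65 = 146.2 kips.
Edge bolt: l_c = 1.5 − 1.125/2 = 0.9375 in → 1.5 × 0.9375 × 0.75 × 65 = 68.55 → r_n = 68.55 kips.
Interior bolts: l_c = 3.25 − 1.125 = 2.125 in → 1.5 × 2.125 × 0.75 × 65 = 155.4 → r_n = 146.2 kips.
R_n = 1 × 68.55 + 3 × 146.2 = 507.3 kips.
Design strength φR_n = 0.75 × 507.3 = 380 kips.

380 kips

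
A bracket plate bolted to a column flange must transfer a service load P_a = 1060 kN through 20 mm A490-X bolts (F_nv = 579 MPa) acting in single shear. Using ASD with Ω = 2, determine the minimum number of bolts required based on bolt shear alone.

12 bolts

A_b = π·20²/4 = 314.2 mm².
Per-bolt allowable strength R_n/Ω = 579 × 314.2 × 1 / 1000 / 2 = 90.95 kN.
n ≥ 1060 / 90.95 = 11.65 → use 12 bolts.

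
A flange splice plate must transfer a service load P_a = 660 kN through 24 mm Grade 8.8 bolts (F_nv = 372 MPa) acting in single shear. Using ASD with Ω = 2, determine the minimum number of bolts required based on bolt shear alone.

A_b = π·24²/4 = 452.4 mm².
Per-bolt allowable strength R_n/Ω = 372 × 452.4 × 1 / 1000 / 2 = 84.14 kN.
n ≥ 660 / 84.14 = 7.844 → use 8 bolts.

8 bolts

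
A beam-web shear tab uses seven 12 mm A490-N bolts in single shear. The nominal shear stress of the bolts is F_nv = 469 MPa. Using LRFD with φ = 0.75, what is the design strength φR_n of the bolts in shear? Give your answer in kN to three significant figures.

A_b = π × 12² / 4 = 113.1 mm².
R_n = F_nv · A_b · n · n_s = 469 × 113.1 × 7 × 1 / 1000 = 371.3 kN.
Design strength φR_n = 0.75 × 371.3 = 278 kN.

278 kN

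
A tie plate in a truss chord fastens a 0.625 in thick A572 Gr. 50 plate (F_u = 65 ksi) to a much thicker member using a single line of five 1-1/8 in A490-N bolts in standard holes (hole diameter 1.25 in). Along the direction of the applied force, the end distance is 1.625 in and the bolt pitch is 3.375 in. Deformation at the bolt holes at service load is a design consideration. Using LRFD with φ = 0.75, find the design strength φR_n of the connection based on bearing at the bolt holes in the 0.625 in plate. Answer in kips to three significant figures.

Per bolt r_n = 1.2 l_c t F_u ≤ 2.4 d t F_u; upper limit = 2.4 × 1.125 × 0.625 × 65 = 109.7 kips.
Edge bolt: l_c = 1.625 − 1.25/2 = 1 in → 1.2 × 1 × 0.625 × 65 = 48.75 → r_n = 48.75 kips.
Interior bolts: l_c = 3.375 − 1.25 = 2.125 in → 1.2 × 2.125 × 0.625 × 65 = 103.6 → r_n = 103.6 kips.
R_n = 1 × 48.75 + 4 × 103.6 = 463.1 kips.
Design strength φR_n = 0.75 × 463.1 = 347 kips.

347 kips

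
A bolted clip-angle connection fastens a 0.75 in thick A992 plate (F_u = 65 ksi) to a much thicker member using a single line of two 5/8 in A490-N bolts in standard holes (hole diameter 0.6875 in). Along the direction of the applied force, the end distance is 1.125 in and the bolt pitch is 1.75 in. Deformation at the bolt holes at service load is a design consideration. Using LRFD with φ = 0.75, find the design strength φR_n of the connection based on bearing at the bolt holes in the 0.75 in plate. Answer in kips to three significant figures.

Per bolt r_n = 1.2 l_c t F_u ≤ 2.4 d t F_u; upper limit = 2.4 × 0.625 × 0.75 × 65 = 73.12 kips.
Edge bolt: l_c = 1.125 − 0.6875/2 = 0.7812 in → 1.2 × 0.7812 × 0.75 × 65 = 45.7 → r_n = 45.7 kips.
Interior bolts: l_c = 1.75 − 0.6875 = 1.062 in → 1.2 × 1.062 × 0.75 × 65 = 62.16 → r_n = 62.16 kips.
R_n = 1 × 45.7 + 1 × 62.16 = 107.9 kips.
Design strength φR_n = 0.75 × 107.9 = 80.9 kips.

80.9 kips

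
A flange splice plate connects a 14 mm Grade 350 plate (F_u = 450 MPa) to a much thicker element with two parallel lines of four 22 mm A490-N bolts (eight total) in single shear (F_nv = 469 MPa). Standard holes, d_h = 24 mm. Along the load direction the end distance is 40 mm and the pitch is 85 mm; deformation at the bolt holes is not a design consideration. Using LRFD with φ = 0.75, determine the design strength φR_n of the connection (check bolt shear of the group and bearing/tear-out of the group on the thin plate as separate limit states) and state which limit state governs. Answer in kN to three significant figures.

1070 kN (bolt shear governs)

Bolt shear: A_b = π·22²/4 = 380.1 mm²; R_n = 469 × 380.1 × 8 × 1 / 1000 = 1426 kN → 0.75 × 1426 = 1070 kN.
Bearing (1.5 l_c t F_u ≤ 3.0 d t F_u): upper limit = 3.0·22·14·450 / 1000 = 415.8 kN.
  Edge l_c = 40 − 24/2 = 28 → r_n = 264.6 kN; interior l_c = 85 − 24 = 61 → r_n = 415.8 kN.
  R_n,bearing = 2·264.6 + 6·415.8 = 3024 kN → 0.75 × 3024 = 2270 kN.
Bolt shear governs: 1070 kN.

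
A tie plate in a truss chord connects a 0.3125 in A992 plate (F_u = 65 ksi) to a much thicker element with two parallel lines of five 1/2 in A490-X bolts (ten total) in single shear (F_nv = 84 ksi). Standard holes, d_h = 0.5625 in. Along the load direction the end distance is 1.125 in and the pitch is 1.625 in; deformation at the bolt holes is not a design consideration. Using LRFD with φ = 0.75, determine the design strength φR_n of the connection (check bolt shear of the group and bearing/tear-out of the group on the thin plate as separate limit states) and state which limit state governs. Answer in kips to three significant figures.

124 kips (bolt shear governs)

Bolt shear: A_b = π·0.5²/4 = 0.1963 in²; R_n = 84 × 0.1963 × 10 × 1 = 164.9 kips → 0.75 × 164.9 = 124 kips.
Bearing (1.5 l_c t F_u ≤ 3.0 d t F_u): upper limit = 3.0·0.5·0.3125·65 = 30.47 kips.
  Edge l_c = 1.125 − 0.5625/2 = 0.8438 → r_n = 25.71 kips; interior l_c = 1.625 − 0.5625 = 1.062 → r_n = 30.47 kips.
  R_n,bearing = 2·25.71 + 8·30.47 = 295.2 kips → 0.75 × 295.2 = 221 kips.
Bolt shear governs: 124 kips.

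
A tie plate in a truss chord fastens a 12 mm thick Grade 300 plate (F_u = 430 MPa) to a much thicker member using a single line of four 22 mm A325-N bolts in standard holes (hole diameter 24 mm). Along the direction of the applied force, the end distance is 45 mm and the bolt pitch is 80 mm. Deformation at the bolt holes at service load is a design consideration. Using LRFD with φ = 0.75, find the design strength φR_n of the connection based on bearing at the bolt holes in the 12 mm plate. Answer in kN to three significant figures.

766 kN

Per bolt r_n = 1.2 l_c t F_u ≤ 2.4 d t F_u; upper limit = 2.4 × 22 × 12 × 430 / 1000 = 272.4 kN.
Edge bolt: l_c = 45 − 24/2 = 33 mm → 1.2 × 33 × 12 × 430 / 1000 = 204.3 → r_n = 204.3 kN.
Interior bolts: l_c = 80 − 24 = 56 mm → 1.2 × 56 × 12 × 430 / 1000 = 346.8 → r_n = 272.4 kN.
R_n = 1 × 204.3 + 3 × 272.4 = 1022 kN.
Design strength φR_n = 0.75 × 1022 = 766 kN.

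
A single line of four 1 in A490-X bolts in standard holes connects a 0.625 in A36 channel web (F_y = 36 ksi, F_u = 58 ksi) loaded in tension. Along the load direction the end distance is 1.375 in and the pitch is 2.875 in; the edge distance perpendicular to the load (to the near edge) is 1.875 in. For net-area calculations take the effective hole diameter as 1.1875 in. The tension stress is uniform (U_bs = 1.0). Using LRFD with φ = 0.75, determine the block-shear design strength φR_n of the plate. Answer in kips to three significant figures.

130 kips

Shear plane L_v = 1.375 + 3·2.875 = 10 in; A_gv = 10 × 0.625 = 6.25 in².
A_nv = (10 − 3.5·1.1875) × 0.625 = 3.652 in².
A_nt = (1.875 − 0.5·1.1875) × 0.625 = 0.8008 in².
0.6 F_u A_nv = 127.1 kips; 0.6 F_y A_gv = 135 kips → shear rupture governs the shear term.
R_n = 127.1 + 1.0 × 58 × 0.8008 = 173.5 kips.
Design strength φR_n = 0.75 × 173.5 = 130 kips.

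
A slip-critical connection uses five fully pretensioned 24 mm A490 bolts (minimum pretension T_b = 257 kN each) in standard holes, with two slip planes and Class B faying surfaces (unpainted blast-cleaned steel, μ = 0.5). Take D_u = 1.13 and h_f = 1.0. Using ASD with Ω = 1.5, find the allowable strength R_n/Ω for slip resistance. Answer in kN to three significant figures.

R_n = μ · D_u · h_f · T_b · n_s · n_b = 0.5 × 1.13 × 1.0 × 257 × 2 × 5 = 1452 kN.
Allowable strength R_n/Ω = 1452 / 1.5 = 968 kN.

968 kN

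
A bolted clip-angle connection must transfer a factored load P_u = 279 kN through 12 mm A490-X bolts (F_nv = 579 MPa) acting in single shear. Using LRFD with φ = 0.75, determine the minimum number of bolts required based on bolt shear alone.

6 bolts

A_b = π·12²/4 = 113.1 mm².
Per-bolt design strength φR_n = 0.75 × 579 × 113.1 × 1 / 1000 = 49.11 kN.
n ≥ 279 / 49.11 = 5.681 → use 6 bolts.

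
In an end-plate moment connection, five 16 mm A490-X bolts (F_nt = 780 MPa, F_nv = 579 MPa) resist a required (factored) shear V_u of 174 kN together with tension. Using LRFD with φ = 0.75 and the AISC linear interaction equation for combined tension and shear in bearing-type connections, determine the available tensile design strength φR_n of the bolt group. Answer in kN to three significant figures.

A_b = π·16²/4 = 201.1 mm²; f_rv = 174 × 1000 / (5 × 201.1) = 173.1 MPa.
F'_nt = 1.3 F_nt − (F_nt / φF_nv) f_rv = 1.3·780 − (780/(0.75·579))·173.1 = 703.1 MPa, capped at F_nt → F'_nt = 703.1 MPa.
R_n = F'_nt · A_b · n = 703.1 × 201.1 × 5 / 1000 = 706.8 kN.
Design strength φR_n = 0.75 × 706.8 = 530 kN.

530 kN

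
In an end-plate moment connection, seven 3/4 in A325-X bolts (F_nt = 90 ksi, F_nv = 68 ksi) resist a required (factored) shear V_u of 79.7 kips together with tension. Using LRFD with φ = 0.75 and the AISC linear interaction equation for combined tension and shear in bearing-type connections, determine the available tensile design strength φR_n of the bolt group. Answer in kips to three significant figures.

A_b = π·0.75²/4 = 0.4418 in²; f_rv = 79.7 / (7 × 0.4418) = 25.77 ksi.
F'_nt = 1.3 F_nt − (F_nt / φF_nv) f_rv = 1.3·90 − (90/(0.75·68))·25.77 = 71.52 ksi, capped at F_nt → F'_nt = 71.52 ksi.
R_n = F'_nt · A_b · n = 71.52 × 0.4418 × 7 = 221.2 kips.
Design strength φR_n = 0.75 × 221.2 = 166 kips.

166 kips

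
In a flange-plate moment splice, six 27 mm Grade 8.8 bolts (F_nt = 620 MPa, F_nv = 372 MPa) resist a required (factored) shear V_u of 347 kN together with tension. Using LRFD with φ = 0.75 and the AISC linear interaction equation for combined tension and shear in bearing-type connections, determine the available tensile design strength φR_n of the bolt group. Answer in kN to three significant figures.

1500 kN

A_b = π·27²/4 = 572.6 mm²; f_rv = 347 × 1000 / (6 × 572.6) = 101 MPa.
F'_nt = 1.3 F_nt − (F_nt / φF_nv) f_rv = 1.3·620 − (620/(0.75·372))·101 = 581.5 MPa, capped at F_nt → F'_nt = 581.5 MPa.
R_n = F'_nt · A_b · n = 581.5 × 572.6 × 6 / 1000 = 1998 kN.
Design strength φR_n = 0.75 × 1998 = 1500 kN.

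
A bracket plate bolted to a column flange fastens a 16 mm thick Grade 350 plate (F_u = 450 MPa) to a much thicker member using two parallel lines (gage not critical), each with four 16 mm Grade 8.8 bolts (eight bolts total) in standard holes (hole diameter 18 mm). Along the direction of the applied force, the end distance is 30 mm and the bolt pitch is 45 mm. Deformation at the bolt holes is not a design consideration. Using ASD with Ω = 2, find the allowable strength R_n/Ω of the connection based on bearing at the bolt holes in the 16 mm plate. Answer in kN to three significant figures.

1100 kN

Per bolt r_n = 1.5 l_c t F_u ≤ 3.0 d t F_u; upper limit = 3.0 × 16 × 16 × 450 / 1000 = 345.6 kN.
Edge bolt: l_c = 30 − 18/2 = 21 mm → 1.5 × 21 × 16 × 450 / 1000 = 226.8 → r_n = 226.8 kN.
Interior bolts: l_c = 45 − 18 = 27 mm → 1.5 × 27 × 16 × 450 / 1000 = 291.6 → r_n = 291.6 kN.
R_n = 2 × 226.8 + 6 × 291.6 = 2203 kN.
Allowable strength R_n/Ω = 2203 / 2 = 1100 kN.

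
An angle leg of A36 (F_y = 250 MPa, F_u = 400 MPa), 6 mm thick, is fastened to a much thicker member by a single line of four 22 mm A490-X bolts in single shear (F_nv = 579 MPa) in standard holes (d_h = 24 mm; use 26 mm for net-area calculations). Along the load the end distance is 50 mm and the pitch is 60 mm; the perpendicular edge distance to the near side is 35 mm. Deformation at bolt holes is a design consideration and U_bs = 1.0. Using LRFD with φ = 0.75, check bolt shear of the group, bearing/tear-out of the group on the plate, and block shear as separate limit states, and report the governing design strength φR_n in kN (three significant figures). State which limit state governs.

Bolt shear: A_b = π·22²/4 = 380.1 mm²; R_n = 579 × 380.1 × 4 × 1 / 1000 = 880.4 kN → 0.75 × 880.4 = 660 kN.
Bearing: edge l_c = 38, r_n = 109.4 kN; interior l_c = 36, r_n = 103.7 kN; R_n = 109.4 + 3·103.7 = 420.5 kN → 315 kN.
Block shear: A_gv = 1380, A_nv = 834, A_nt = 132 mm²; R_n = min(0.6F_uA_nv, 0.6F_yA_gv) + U_bs·F_u·A_nt = 253 kN → 190 kN.
Block shear governs: 190 kN.

190 kN (block shear governs)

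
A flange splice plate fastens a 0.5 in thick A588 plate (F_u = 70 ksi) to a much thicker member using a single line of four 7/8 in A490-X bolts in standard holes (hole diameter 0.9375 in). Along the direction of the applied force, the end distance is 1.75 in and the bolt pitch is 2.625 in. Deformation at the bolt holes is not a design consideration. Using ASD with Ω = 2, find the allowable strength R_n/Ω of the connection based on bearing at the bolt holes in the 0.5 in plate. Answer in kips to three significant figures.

Per bolt r_n = 1.5 l_c t F_u ≤ 3.0 d t F_u; upper limit = 3.0 × 0.875 × 0.5 × 70 = 91.88 kips.
Edge bolt: l_c = 1.75 − 0.9375/2 = 1.281 in → 1.5 × 1.281 × 0.5 × 70 = 67.27 → r_n = 67.27 kips.
Interior bolts: l_c = 2.625 − 0.9375 = 1.688 in → 1.5 × 1.688 × 0.5 × 70 = 88.59 → r_n = 88.59 kips.
R_n = 1 × 67.27 + 3 × 88.59 = 333 kips.
Allowable strength R_n/Ω = 333 / 2 = 167 kips.

167 kips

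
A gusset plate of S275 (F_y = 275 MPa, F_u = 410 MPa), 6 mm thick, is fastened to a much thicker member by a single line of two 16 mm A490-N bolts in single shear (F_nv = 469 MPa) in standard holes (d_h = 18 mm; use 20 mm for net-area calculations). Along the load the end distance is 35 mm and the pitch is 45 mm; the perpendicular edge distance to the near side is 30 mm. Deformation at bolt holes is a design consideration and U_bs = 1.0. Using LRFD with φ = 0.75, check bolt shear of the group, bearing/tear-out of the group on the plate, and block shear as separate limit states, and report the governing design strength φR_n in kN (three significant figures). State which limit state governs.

Bolt shear: A_b = π·16²/4 = 201.1 mm²; R_n = 469 × 201.1 × 2 × 1 / 1000 = 188.6 kN → 0.75 × 188.6 = 141 kN.
Bearing: edge l_c = 26, r_n = 76.75 kN; interior l_c = 27, r_n = 79.7 kN; R_n = 76.75 + 1·79.7 = 156.5 kN → 117 kN.
Block shear: A_gv = 480, A_nv = 300, A_nt = 120 mm²; R_n = min(0.6F_uA_nv, 0.6F_yA_gv) + U_bs·F_u·A_nt = 123 kN → 92.2 kN.
Block shear governs: 92.2 kN.

92.2 kN (block shear governs)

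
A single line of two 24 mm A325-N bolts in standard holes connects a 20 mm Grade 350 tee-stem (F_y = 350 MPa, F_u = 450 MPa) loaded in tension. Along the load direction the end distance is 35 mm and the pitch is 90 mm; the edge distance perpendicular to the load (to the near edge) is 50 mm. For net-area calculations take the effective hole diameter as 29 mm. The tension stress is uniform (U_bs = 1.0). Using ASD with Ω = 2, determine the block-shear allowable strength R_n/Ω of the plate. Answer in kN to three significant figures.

Shear plane L_v = 35 + 1·90 = 125 mm; A_gv = 125 × 20 = 2500 mm².
A_nv = (125 − 1.5·29) × 20 = 1630 mm².
A_nt = (50 − 0.5·29) × 20 = 710 mm².
0.6 F_u A_nv = 440.1 kN; 0.6 F_y A_gv = 525 kN → shear rupture governs the shear term.
R_n = 440.1 + 1.0 × 450 × 710 / 1000 = 759.6 kN.
Allowable strength R_n/Ω = 759.6 / 2 = 380 kN.

380 kN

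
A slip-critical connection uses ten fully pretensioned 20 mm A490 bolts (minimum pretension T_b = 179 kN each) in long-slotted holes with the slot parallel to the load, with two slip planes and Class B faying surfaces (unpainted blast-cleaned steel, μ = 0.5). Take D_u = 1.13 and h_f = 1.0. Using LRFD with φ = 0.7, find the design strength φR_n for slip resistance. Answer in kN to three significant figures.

R_n = μ · D_u · h_f · T_b · n_s · n_b = 0.5 × 1.13 × 1.0 × 179 × 2 × 10 = 2023 kN.
Design strength φR_n = 0.7 × 2023 = 1420 kN.

1420 kN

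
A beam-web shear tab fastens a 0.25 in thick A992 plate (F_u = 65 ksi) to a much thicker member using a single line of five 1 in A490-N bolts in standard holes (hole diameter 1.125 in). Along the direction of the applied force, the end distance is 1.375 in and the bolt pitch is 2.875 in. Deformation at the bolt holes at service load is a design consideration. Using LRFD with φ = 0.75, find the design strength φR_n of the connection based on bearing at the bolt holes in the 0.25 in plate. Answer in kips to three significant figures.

Per bolt r_n = 1.2 l_c t F_u ≤ 2.4 d t F_u; upper limit = 2.4 × 1 × 0.25 × 65 = 39 kips.
Edge bolt: l_c = 1.375 − 1.125/2 = 0.8125 in → 1.2 × 0.8125 × 0.25 × 65 = 15.84 → r_n = 15.84 kips.
Interior bolts: l_c = 2.875 − 1.125 = 1.75 in → 1.2 × 1.75 × 0.25 × 65 = 34.12 → r_n = 34.12 kips.
R_n = 1 × 15.84 + 4 × 34.12 = 152.3 kips.
Design strength φR_n = 0.75 × 152.3 = 114 kips.

114 kips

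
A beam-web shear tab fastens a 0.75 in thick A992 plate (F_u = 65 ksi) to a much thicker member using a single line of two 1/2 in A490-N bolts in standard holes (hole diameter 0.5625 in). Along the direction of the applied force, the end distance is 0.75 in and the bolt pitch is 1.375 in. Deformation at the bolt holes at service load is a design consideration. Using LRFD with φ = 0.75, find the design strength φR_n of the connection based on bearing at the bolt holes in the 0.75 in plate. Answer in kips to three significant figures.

56.2 kips

Per bolt r_n = 1.2 l_c t F_u ≤ 2.4 d t F_u; upper limit = 2.4 × 0.5 × 0.75 × 65 = 58.5 kips.
Edge bolt: l_c = 0.75 − 0.5625/2 = 0.4688 in → 1.2 × 0.4688 × 0.75 × 65 = 27.42 → r_n = 27.42 kips.
Interior bolts: l_c = 1.375 − 0.5625 = 0.8125 in → 1.2 × 0.8125 × 0.75 × 65 = 47.53 → r_n = 47.53 kips.
R_n = 1 × 27.42 + 1 × 47.53 = 74.95 kips.
Design strength φR_n = 0.75 × 74.95 = 56.2 kips.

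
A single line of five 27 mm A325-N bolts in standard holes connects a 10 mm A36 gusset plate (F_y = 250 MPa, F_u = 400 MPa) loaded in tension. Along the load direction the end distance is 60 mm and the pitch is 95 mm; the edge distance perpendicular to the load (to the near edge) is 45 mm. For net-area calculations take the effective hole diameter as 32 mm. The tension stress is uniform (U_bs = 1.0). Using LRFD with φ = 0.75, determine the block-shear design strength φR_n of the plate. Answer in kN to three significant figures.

Shear plane L_v = 60 + 4·95 = 440 mm; A_gv = 440 × 10 = 4400 mm².
A_nv = (440 − 4.5·32) × 10 = 2960 mm².
A_nt = (45 − 0.5·32) × 10 = 290 mm².
0.6 F_u A_nv = 710.4 kN; 0.6 F_y A_gv = 660 kN → shear yielding governs the shear term.
R_n = 660 + 1.0 × 400 × 290 / 1000 = 776 kN.
Design strength φR_n = 0.75 × 776 = 582 kN.

582 kN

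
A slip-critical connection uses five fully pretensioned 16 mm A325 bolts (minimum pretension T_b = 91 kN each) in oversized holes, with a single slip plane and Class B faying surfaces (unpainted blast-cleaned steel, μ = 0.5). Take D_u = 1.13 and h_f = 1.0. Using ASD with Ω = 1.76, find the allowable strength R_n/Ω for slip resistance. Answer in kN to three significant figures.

R_n = μ · D_u · h_f · T_b · n_s · n_b = 0.5 × 1.13 × 1.0 × 91 × 1 × 5 = 257.1 kN.
Allowable strength R_n/Ω = 257.1 / 1.76 = 146 kN.

146 kN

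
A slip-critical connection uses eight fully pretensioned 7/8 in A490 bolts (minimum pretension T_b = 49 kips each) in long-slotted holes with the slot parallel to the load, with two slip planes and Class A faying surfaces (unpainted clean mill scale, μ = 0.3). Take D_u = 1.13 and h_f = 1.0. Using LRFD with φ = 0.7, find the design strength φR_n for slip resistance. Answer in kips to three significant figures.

R_n = μ · D_u · h_f · T_b · n_s · n_b = 0.3 × 1.13 × 1.0 × 49 × 2 × 8 = 265.8 kips.
Design strength φR_n = 0.7 × 265.8 = 186 kips.

186 kips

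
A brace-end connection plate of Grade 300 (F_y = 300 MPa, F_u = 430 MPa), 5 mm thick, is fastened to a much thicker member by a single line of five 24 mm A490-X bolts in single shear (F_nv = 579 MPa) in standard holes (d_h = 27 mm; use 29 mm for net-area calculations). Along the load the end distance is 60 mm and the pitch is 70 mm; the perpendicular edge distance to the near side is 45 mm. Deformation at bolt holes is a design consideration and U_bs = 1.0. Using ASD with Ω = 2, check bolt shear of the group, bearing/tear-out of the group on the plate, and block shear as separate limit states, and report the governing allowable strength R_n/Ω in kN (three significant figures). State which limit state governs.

168 kN (block shear governs)

Bolt shear: A_b = π·24²/4 = 452.4 mm²; R_n = 579 × 452.4 × 5 × 1 / 1000 = 1310 kN → 1310 / 2 = 655 kN.
Bearing: edge l_c = 46.5, r_n = 120 kN; interior l_c = 43, r_n = 110.9 kN; R_n = 120 + 4·110.9 = 563.7 kN → 282 kN.
Block shear: A_gv = 1700, A_nv = 1048, A_nt = 152.5 mm²; R_n = min(0.6F_uA_nv, 0.6F_yA_gv) + U_bs·F_u·A_nt = 335.8 kN → 168 kN.
Block shear governs: 168 kN.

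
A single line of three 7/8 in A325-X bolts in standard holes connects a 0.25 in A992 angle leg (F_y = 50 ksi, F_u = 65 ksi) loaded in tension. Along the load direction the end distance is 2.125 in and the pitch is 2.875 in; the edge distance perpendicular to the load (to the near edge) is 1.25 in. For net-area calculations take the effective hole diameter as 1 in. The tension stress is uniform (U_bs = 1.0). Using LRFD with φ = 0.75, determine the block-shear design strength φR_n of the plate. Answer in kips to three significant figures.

Shear plane L_v = 2.125 + 2·2.875 = 7.875 in; A_gv = 7.875 × 0.25 = 1.969 in².
A_nv = (7.875 − 2.5·1) × 0.25 = 1.344 in².
A_nt = (1.25 − 0.5·1) × 0.25 = 0.1875 in².
0.6 F_u A_nv = 52.41 kips; 0.6 F_y A_gv = 59.06 kips → shear rupture governs the shear term.
R_n = 52.41 + 1.0 × 65 × 0.1875 = 64.59 kips.
Design strength φR_n = 0.75 × 64.59 = 48.4 kips.

48.4 kips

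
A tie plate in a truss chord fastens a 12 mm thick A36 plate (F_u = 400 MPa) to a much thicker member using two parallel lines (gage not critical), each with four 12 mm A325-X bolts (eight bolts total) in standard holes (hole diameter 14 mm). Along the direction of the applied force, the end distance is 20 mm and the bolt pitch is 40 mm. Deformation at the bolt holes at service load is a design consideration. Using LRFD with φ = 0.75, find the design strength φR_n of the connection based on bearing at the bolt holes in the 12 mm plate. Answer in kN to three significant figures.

Per bolt r_n = 1.2 l_c t F_u ≤ 2.4 d t F_u; upper limit = 2.4 × 12 × 12 × 400 / 1000 = 138.2 kN.
Edge bolt: l_c = 20 − 14/2 = 13 mm → 1.2 × 13 × 12 × 400 / 1000 = 74.88 → r_n = 74.88 kN.
Interior bolts: l_c = 40 − 14 = 26 mm → 1.2 × 26 × 12 × 400 / 1000 = 149.8 → r_n = 138.2 kN.
R_n = 2 × 74.88 + 6 × 138.2 = 979.2 kN.
Design strength φR_n = 0.75 × 979.2 = 734 kN.

734 kN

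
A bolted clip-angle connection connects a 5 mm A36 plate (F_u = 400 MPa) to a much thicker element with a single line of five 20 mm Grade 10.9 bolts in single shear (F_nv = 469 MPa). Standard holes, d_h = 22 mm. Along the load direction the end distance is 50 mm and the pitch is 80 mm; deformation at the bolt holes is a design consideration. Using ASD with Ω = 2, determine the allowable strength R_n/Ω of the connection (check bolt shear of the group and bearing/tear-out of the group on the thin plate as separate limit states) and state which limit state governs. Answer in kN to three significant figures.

239 kN (bearing governs)

Bolt shear: A_b = π·20²/4 = 314.2 mm²; R_n = 469 × 314.2 × 5 × 1 / 1000 = 736.7 kN → 736.7 / 2 = 368 kN.
Bearing (1.2 l_c t F_u ≤ 2.4 d t F_u): upper limit = 2.4·20·5·400 / 1000 = 96 kN.
  Edge l_c = 50 − 22/2 = 39 → r_n = 93.6 kN; interior l_c = 80 − 22 = 58 → r_n = 96 kN.
  R_n,bearing = 1·93.6 + 4·96 = 477.6 kN → 477.6 / 2 = 239 kN.
Bearing governs: 239 kN.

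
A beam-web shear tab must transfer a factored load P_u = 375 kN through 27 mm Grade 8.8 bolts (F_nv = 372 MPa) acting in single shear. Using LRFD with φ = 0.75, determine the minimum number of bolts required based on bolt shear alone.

3 bolts

A_b = π·27²/4 = 572.6 mm².
Per-bolt design strength φR_n = 0.75 × 372 × 572.6 × 1 / 1000 = 159.7 kN.
n ≥ 375 / 159.7 = 2.348 → use 3 bolts.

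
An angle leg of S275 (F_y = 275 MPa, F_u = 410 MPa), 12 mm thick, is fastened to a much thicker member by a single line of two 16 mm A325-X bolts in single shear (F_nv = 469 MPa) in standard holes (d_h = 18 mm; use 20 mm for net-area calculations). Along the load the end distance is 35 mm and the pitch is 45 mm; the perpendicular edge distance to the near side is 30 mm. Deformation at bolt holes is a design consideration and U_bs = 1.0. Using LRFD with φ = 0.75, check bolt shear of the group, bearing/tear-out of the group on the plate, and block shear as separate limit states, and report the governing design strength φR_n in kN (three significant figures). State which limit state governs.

141 kN (bolt shear governs)

Bolt shear: A_b = π·16²/4 = 201.1 mm²; R_n = 469 × 201.1 × 2 × 1 / 1000 = 188.6 kN → 0.75 × 188.6 = 141 kN.
Bearing: edge l_c = 26, r_n = 153.5 kN; interior l_c = 27, r_n = 159.4 kN; R_n = 153.5 + 1·159.4 = 312.9 kN → 235 kN.
Block shear: A_gv = 960, A_nv = 600, A_nt = 240 mm²; R_n = min(0.6F_uA_nv, 0.6F_yA_gv) + U_bs·F_u·A_nt = 246 kN → 184 kN.
Bolt shear governs: 141 kN.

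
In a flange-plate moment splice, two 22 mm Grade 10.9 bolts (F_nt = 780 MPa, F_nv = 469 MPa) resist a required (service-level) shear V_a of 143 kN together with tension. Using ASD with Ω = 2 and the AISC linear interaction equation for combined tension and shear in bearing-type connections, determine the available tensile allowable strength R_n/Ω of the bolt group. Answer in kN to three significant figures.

A_b = π·22²/4 = 380.1 mm²; f_rv = 143 × 1000 / (2 × 380.1) = 188.1 MPa.
F'_nt = 1.3 F_nt − (Ω F_nt / F_nv) f_rv = 1.3·780 − (2·780/469)·188.1 = 388.4 MPa, capped at F_nt → F'_nt = 388.4 MPa.
R_n = F'_nt · A_b · n = 388.4 × 380.1 × 2 / 1000 = 295.3 kN.
Allowable strength R_n/Ω = 295.3 / 2 = 148 kN.

148 kN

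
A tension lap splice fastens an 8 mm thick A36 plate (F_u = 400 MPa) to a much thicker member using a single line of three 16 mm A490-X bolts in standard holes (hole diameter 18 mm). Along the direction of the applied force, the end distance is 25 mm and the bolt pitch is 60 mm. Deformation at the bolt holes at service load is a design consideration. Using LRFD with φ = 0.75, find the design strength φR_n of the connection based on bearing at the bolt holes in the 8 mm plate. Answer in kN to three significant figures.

Per bolt r_n = 1.2 l_c t F_u ≤ 2.4 d t F_u; upper limit = 2.4 × 16 × 8 × 400 / 1000 = 122.9 kN.
Edge bolt: l_c = 25 − 18/2 = 16 mm → 1.2 × 16 × 8 × 400 / 1000 = 61.44 → r_n = 61.44 kN.
Interior bolts: l_c = 60 − 18 = 42 mm → 1.2 × 42 × 8 × 400 / 1000 = 161.3 → r_n = 122.9 kN.
R_n = 1 × 61.44 + 2 × 122.9 = 307.2 kN.
Design strength φR_n = 0.75 × 307.2 = 230 kN.

230 kN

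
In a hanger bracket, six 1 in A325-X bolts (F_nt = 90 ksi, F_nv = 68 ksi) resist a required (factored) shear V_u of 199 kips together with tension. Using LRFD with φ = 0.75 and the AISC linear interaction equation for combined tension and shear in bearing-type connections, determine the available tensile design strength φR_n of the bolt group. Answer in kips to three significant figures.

150 kips

A_b = π·1²/4 = 0.7854 in²; f_rv = 199 / (6 × 0.7854) = 42.23 ksi.
F'_nt = 1.3 F_nt − (F_nt / φF_nv) f_rv = 1.3·90 − (90/(0.75·68))·42.23 = 42.48 ksi, capped at F_nt → F'_nt = 42.48 ksi.
R_n = F'_nt · A_b · n = 42.48 × 0.7854 × 6 = 200.2 kips.
Design strength φR_n = 0.75 × 200.2 = 150 kips.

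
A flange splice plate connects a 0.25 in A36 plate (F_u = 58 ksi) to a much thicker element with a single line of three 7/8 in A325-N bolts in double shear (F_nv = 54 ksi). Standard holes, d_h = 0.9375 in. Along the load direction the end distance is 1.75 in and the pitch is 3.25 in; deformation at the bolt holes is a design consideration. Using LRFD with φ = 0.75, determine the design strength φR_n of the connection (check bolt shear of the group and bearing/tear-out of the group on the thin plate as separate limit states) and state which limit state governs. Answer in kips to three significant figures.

62.4 kips (bearing governs)

Bolt shear: A_b = π·0.875²/4 = 0.6013 in²; R_n = 54 × 0.6013 × 3 × 2 = 194.8 kips → 0.75 × 194.8 = 146 kips.
Bearing (1.2 l_c t F_u ≤ 2.4 d t F_u): upper limit = 2.4·0.875·0.25·58 = 30.45 kips.
  Edge l_c = 1.75 − 0.9375/2 = 1.281 → r_n = 22.29 kips; interior l_c = 3.25 − 0.9375 = 2.312 → r_n = 30.45 kips.
  R_n,bearing = 1·22.29 + 2·30.45 = 83.19 kips → 0.75 × 83.19 = 62.4 kips.
Bearing governs: 62.4 kips.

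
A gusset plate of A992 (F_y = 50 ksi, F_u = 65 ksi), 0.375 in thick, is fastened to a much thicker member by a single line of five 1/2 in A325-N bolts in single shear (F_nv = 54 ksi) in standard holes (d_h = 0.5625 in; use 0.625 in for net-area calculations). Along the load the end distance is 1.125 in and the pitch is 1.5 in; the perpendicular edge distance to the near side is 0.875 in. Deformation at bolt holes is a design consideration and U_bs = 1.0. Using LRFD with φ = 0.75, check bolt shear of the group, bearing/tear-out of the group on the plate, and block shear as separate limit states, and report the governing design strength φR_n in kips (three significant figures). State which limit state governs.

39.8 kips (bolt shear governs)

Bolt shear: A_b = π·0.5²/4 = 0.1963 in²; R_n = 54 × 0.1963 × 5 × 1 = 53.01 kips → 0.75 × 53.01 = 39.8 kips.
Bearing: edge l_c = 0.8438, r_n = 24.68 kips; interior l_c = 0.9375, r_n = 27.42 kips; R_n = 24.68 + 4·27.42 = 134.4 kips → 101 kips.
Block shear: A_gv = 2.672, A_nv = 1.617, A_nt = 0.2109 in²; R_n = min(0.6F_uA_nv, 0.6F_yA_gv) + U_bs·F_u·A_nt = 76.78 kips → 57.6 kips.
Bolt shear governs: 39.8 kips.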